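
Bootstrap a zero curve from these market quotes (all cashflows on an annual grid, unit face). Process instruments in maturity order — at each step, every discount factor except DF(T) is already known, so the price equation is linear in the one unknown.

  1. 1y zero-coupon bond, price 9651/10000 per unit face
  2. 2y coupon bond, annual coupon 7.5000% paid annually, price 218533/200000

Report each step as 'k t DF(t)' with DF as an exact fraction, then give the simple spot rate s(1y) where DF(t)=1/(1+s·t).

step 1 [1y] zero: DF = P = 9651/10000 ≈ 0.965100
step 2 [2y] bond c/1=3/40: DF=(218533/200000 − 3/40·(0.965100))/(1+3/40) = 9491/10000 ≈ 0.949100

1 1 9651/10000
2 2 9491/10000
s(1y) = (1/(9651/10000) − 1)/(1) = 349/9651 ≈ 3.6162%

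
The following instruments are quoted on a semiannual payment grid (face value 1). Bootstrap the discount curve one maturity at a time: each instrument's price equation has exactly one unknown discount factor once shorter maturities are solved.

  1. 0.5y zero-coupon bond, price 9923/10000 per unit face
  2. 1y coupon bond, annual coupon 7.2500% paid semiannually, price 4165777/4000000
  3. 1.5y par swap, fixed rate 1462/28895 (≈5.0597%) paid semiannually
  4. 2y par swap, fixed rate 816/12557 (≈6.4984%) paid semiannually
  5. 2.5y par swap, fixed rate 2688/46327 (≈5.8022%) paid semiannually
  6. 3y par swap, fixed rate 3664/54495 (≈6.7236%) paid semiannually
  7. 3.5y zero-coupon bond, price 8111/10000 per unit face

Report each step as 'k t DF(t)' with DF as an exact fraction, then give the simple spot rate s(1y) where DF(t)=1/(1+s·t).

1 1/2 9923/10000
2 1 9703/10000
3 3/2 9269/10000
4 2 1097/1250
5 5/2 541/625
6 3 1021/1250
7 7/2 8111/10000
s(1y) = (1/(9703/10000) − 1)/(1) = 297/9703 ≈ 3.0609%

step 1 [0.5y] zero: DF = P = 9923/10000 ≈ 0.992300
step 2 [1y] bond c/2=29/800: DF=(4165777/4000000 − 29/800·(0.992300))/(1+29/800) = 9703/10000 ≈ 0.970300
step 3 [1.5y] swap r/2=731/28895: DF=(1 − 731/28895·(0.992300+0.970300))/(1+731/28895) = 9269/10000 ≈ 0.926900
step 4 [2y] swap r/2=408/12557: DF=(1 − 408/12557·(0.992300+0.970300+0.926900))/(1+408/12557) = 1097/1250 ≈ 0.877600
step 5 [2.5y] swap r/2=1344/46327: DF=(1 − 1344/46327·(0.992300+0.970300+0.926900+0.877600))/(1+1344/46327) = 541/625 ≈ 0.865600
step 6 [3y] swap r/2=1832/54495: DF=(1 − 1832/54495·(0.992300+0.970300+0.926900+0.877600+0.865600))/(1+1832/54495) = 1021/1250 ≈ 0.816800
step 7 [3.5y] zero: DF = P = 8111/10000 ≈ 0.811100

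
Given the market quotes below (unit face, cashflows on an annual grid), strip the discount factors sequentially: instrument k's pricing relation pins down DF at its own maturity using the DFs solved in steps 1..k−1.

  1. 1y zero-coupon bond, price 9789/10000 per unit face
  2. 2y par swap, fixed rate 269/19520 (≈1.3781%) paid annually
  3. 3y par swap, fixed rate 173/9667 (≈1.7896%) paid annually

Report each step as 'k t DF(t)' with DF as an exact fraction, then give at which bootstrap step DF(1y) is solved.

step 1 [1y] zero: DF = P = 9789/10000 ≈ 0.978900
step 2 [2y] swap r/1=269/19520: DF=(1 − 269/19520·(0.978900))/(1+269/19520) = 9731/10000 ≈ 0.973100
step 3 [3y] swap r/1=173/9667: DF=(1 − 173/9667·(0.978900+0.973100))/(1+173/9667) = 9481/10000 ≈ 0.948100

1 1 9789/10000
2 2 9731/10000
3 3 9481/10000
DF(1y) is solved at step 1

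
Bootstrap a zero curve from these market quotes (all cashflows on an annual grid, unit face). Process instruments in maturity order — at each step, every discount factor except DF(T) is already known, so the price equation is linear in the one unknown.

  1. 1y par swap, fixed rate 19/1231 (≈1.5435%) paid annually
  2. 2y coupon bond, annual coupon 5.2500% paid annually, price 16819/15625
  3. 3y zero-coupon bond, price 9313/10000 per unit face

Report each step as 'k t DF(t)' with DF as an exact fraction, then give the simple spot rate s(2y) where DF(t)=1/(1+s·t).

1 1 1231/1250
2 2 1217/1250
3 3 9313/10000
s(2y) = (1/(1217/1250) − 1)/(2) = 33/2434 ≈ 1.3558%

step 1 [1y] swap r/1=19/1231: DF=(1 − 19/1231·(0))/(1+19/1231) = 1231/1250 ≈ 0.984800
step 2 [2y] bond c/1=21/400: DF=(16819/15625 − 21/400·(0.984800))/(1+21/400) = 1217/1250 ≈ 0.973600
step 3 [3y] zero: DF = P = 9313/10000 ≈ 0.931300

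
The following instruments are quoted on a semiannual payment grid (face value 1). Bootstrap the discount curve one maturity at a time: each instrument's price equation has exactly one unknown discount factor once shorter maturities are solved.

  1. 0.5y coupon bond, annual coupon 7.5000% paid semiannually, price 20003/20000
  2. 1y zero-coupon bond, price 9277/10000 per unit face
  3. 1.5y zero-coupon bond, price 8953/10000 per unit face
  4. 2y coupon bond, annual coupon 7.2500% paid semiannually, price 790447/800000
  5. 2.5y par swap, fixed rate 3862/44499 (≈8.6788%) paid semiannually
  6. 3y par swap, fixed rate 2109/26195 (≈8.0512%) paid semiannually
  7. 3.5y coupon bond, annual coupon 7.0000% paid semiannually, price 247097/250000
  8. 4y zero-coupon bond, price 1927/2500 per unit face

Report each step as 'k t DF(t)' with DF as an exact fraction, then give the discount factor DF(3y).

1 1/2 241/250
2 1 9277/10000
3 3/2 8953/10000
4 2 107/125
5 5/2 8069/10000
6 3 7891/10000
7 7/2 3889/5000
8 4 1927/2500
DF(3y) = 7891/10000 ≈ 0.789100

step 1 [0.5y] bond c/2=3/80: DF=(20003/20000 − 3/80·(0))/(1+3/80) = 241/250 ≈ 0.964000
step 2 [1y] zero: DF = P = 9277/10000 ≈ 0.927700
step 3 [1.5y] zero: DF = P = 8953/10000 ≈ 0.895300
step 4 [2y] bond c/2=29/800: DF=(790447/800000 − 29/800·(0.964000+0.927700+0.895300))/(1+29/800) = 107/125 ≈ 0.856000
step 5 [2.5y] swap r/2=1931/44499: DF=(1 − 1931/44499·(0.964000+0.927700+0.895300+0.856000))/(1+1931/44499) = 8069/10000 ≈ 0.806900
step 6 [3y] swap r/2=2109/52390: DF=(1 − 2109/52390·(0.964000+0.927700+0.895300+0.856000+0.806900))/(1+2109/52390) = 7891/10000 ≈ 0.789100
step 7 [3.5y] bond c/2=7/200: DF=(247097/250000 − 7/200·(0.964000+0.927700+0.895300+0.856000+0.806900+0.789100))/(1+7/200) = 3889/5000 ≈ 0.777800
step 8 [4y] zero: DF = P = 1927/2500 ≈ 0.770800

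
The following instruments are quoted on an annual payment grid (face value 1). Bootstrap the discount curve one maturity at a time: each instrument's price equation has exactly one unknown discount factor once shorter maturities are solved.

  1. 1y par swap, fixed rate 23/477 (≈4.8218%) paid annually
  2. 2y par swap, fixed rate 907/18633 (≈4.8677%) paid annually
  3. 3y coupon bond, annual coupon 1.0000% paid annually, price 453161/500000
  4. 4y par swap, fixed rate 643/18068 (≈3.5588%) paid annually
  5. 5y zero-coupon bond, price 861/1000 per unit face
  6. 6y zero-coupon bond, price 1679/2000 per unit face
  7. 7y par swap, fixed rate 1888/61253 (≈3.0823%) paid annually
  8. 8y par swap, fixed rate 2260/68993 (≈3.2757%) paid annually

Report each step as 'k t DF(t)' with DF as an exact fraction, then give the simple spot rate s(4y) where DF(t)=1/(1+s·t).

1 1 477/500
2 2 9093/10000
3 3 8789/10000
4 4 4357/5000
5 5 861/1000
6 6 1679/2000
7 7 507/625
8 8 387/500
s(4y) = (1/(4357/5000) − 1)/(4) = 643/17428 ≈ 3.6895%

step 1 [1y] swap r/1=23/477: DF=(1 − 23/477·(0))/(1+23/477) = 477/500 ≈ 0.954000
step 2 [2y] swap r/1=907/18633: DF=(1 − 907/18633·(0.954000))/(1+907/18633) = 9093/10000 ≈ 0.909300
step 3 [3y] bond c/1=1/100: DF=(453161/500000 − 1/100·(0.954000+0.909300))/(1+1/100) = 8789/10000 ≈ 0.878900
step 4 [4y] swap r/1=643/18068: DF=(1 − 643/18068·(0.954000+0.909300+0.878900))/(1+643/18068) = 4357/5000 ≈ 0.871400
step 5 [5y] zero: DF = P = 861/1000 ≈ 0.861000
step 6 [6y] zero: DF = P = 1679/2000 ≈ 0.839500
step 7 [7y] swap r/1=1888/61253: DF=(1 − 1888/61253·(0.954000+0.909300+0.878900+0.871400+0.861000+0.839500))/(1+1888/61253) = 507/625 ≈ 0.811200
step 8 [8y] swap r/1=2260/68993: DF=(1 − 2260/68993·(0.954000+0.909300+0.878900+0.871400+0.861000+0.839500+0.811200))/(1+2260/68993) = 387/500 ≈ 0.774000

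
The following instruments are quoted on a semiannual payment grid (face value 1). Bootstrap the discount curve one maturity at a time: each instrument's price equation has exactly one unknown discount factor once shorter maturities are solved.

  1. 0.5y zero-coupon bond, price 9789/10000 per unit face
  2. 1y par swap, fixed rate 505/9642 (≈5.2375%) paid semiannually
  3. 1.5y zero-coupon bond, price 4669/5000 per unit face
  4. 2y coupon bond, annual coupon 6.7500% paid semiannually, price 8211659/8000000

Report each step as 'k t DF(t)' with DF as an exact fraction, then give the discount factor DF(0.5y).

step 1 [0.5y] zero: DF = P = 9789/10000 ≈ 0.978900
step 2 [1y] swap r/2=505/19284: DF=(1 − 505/19284·(0.978900))/(1+505/19284) = 1899/2000 ≈ 0.949500
step 3 [1.5y] zero: DF = P = 4669/5000 ≈ 0.933800
step 4 [2y] bond c/2=27/800: DF=(8211659/8000000 − 27/800·(0.978900+0.949500+0.933800))/(1+27/800) = 1799/2000 ≈ 0.899500

1 1/2 9789/10000
2 1 1899/2000
3 3/2 4669/5000
4 2 1799/2000
DF(0.5y) = 9789/10000 ≈ 0.978900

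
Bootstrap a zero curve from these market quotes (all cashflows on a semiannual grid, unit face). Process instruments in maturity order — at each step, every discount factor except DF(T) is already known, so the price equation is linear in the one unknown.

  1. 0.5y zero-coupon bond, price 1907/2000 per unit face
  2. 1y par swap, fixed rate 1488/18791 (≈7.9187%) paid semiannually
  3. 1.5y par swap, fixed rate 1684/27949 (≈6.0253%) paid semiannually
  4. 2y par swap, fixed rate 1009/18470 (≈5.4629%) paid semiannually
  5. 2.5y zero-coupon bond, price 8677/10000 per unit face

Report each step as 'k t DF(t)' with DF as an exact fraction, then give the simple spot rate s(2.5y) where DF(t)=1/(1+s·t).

1 1/2 1907/2000
2 1 1157/1250
3 3/2 4579/5000
4 2 8991/10000
5 5/2 8677/10000
s(2.5y) = (1/(8677/10000) − 1)/(5/2) = 2646/43385 ≈ 6.0989%

step 1 [0.5y] zero: DF = P = 1907/2000 ≈ 0.953500
step 2 [1y] swap r/2=744/18791: DF=(1 − 744/18791·(0.953500))/(1+744/18791) = 1157/1250 ≈ 0.925600
step 3 [1.5y] swap r/2=842/27949: DF=(1 − 842/27949·(0.953500+0.925600))/(1+842/27949) = 4579/5000 ≈ 0.915800
step 4 [2y] swap r/2=1009/36940: DF=(1 − 1009/36940·(0.953500+0.925600+0.915800))/(1+1009/36940) = 8991/10000 ≈ 0.899100
step 5 [2.5y] zero: DF = P = 8677/10000 ≈ 0.867700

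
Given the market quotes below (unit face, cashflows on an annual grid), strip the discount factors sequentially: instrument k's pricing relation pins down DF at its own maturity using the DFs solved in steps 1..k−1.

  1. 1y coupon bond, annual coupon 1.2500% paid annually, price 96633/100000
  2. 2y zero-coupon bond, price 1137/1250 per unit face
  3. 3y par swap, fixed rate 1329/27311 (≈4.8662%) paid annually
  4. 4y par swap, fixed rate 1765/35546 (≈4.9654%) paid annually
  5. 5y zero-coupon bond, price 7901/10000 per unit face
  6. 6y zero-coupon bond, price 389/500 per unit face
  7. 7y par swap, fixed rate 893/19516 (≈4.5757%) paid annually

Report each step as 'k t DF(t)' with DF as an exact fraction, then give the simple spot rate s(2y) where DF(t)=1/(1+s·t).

1 1 1193/1250
2 2 1137/1250
3 3 8671/10000
4 4 1647/2000
5 5 7901/10000
6 6 389/500
7 7 7321/10000
s(2y) = (1/(1137/1250) − 1)/(2) = 113/2274 ≈ 4.9692%

step 1 [1y] bond c/1=1/80: DF=(96633/100000 − 1/80·(0))/(1+1/80) = 1193/1250 ≈ 0.954400
step 2 [2y] zero: DF = P = 1137/1250 ≈ 0.909600
step 3 [3y] swap r/1=1329/27311: DF=(1 − 1329/27311·(0.954400+0.909600))/(1+1329/27311) = 8671/10000 ≈ 0.867100
step 4 [4y] swap r/1=1765/35546: DF=(1 − 1765/35546·(0.954400+0.909600+0.867100))/(1+1765/35546) = 1647/2000 ≈ 0.823500
step 5 [5y] zero: DF = P = 7901/10000 ≈ 0.790100
step 6 [6y] zero: DF = P = 389/500 ≈ 0.778000
step 7 [7y] swap r/1=893/19516: DF=(1 − 893/19516·(0.954400+0.909600+0.867100+0.823500+0.790100+0.778000))/(1+893/19516) = 7321/10000 ≈ 0.732100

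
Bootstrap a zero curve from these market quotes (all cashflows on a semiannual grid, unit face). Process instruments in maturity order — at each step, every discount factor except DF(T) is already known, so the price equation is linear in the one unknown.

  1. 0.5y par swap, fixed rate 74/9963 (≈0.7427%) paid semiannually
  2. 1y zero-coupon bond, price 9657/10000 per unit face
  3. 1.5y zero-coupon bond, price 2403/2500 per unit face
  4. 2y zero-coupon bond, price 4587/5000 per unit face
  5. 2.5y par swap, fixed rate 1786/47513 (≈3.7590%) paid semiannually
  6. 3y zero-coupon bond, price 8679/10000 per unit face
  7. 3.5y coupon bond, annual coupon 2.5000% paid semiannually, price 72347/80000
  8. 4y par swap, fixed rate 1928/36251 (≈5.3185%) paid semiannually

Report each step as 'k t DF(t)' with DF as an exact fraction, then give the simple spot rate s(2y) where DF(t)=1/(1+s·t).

step 1 [0.5y] swap r/2=37/9963: DF=(1 − 37/9963·(0))/(1+37/9963) = 9963/10000 ≈ 0.996300
step 2 [1y] zero: DF = P = 9657/10000 ≈ 0.965700
step 3 [1.5y] zero: DF = P = 2403/2500 ≈ 0.961200
step 4 [2y] zero: DF = P = 4587/5000 ≈ 0.917400
step 5 [2.5y] swap r/2=893/47513: DF=(1 − 893/47513·(0.996300+0.965700+0.961200+0.917400))/(1+893/47513) = 9107/10000 ≈ 0.910700
step 6 [3y] zero: DF = P = 8679/10000 ≈ 0.867900
step 7 [3.5y] bond c/2=1/80: DF=(72347/80000 − 1/80·(0.996300+0.965700+0.961200+0.917400+0.910700+0.867900))/(1+1/80) = 4119/5000 ≈ 0.823800
step 8 [4y] swap r/2=964/36251: DF=(1 − 964/36251·(0.996300+0.965700+0.961200+0.917400+0.910700+0.867900+0.823800))/(1+964/36251) = 1009/1250 ≈ 0.807200

1 1/2 9963/10000
2 1 9657/10000
3 3/2 2403/2500
4 2 4587/5000
5 5/2 9107/10000
6 3 8679/10000
7 7/2 4119/5000
8 4 1009/1250
s(2y) = (1/(4587/5000) − 1)/(2) = 413/9174 ≈ 4.5019%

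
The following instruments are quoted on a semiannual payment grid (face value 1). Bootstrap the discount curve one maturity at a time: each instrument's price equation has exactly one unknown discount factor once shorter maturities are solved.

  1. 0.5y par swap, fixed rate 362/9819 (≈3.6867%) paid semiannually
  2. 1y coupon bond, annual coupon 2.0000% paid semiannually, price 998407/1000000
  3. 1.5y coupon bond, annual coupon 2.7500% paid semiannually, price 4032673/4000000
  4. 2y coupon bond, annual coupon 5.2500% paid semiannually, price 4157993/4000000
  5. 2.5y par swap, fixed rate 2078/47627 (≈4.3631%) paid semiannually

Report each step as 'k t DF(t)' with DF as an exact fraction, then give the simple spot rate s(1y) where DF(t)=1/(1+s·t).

1 1/2 9819/10000
2 1 2447/2500
3 3/2 9679/10000
4 2 469/500
5 5/2 8961/10000
s(1y) = (1/(2447/2500) − 1)/(1) = 53/2447 ≈ 2.1659%

step 1 [0.5y] swap r/2=181/9819: DF=(1 − 181/9819·(0))/(1+181/9819) = 9819/10000 ≈ 0.981900
step 2 [1y] bond c/2=1/100: DF=(998407/1000000 − 1/100·(0.981900))/(1+1/100) = 2447/2500 ≈ 0.978800
step 3 [1.5y] bond c/2=11/800: DF=(4032673/4000000 − 11/800·(0.981900+0.978800))/(1+11/800) = 9679/10000 ≈ 0.967900
step 4 [2y] bond c/2=21/800: DF=(4157993/4000000 − 21/800·(0.981900+0.978800+0.967900))/(1+21/800) = 469/500 ≈ 0.938000
step 5 [2.5y] swap r/2=1039/47627: DF=(1 − 1039/47627·(0.981900+0.978800+0.967900+0.938000))/(1+1039/47627) = 8961/10000 ≈ 0.896100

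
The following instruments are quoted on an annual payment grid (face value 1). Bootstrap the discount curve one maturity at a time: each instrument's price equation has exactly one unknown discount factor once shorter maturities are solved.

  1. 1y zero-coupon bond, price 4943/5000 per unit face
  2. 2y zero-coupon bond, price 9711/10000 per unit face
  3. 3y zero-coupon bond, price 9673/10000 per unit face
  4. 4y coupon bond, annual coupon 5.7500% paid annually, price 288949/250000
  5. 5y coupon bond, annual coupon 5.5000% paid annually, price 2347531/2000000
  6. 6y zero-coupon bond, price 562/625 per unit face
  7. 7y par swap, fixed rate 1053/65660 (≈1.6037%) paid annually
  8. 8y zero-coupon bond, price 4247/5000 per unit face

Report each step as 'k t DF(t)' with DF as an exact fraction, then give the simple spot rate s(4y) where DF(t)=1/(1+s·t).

1 1 4943/5000
2 2 9711/10000
3 3 9673/10000
4 4 4669/5000
5 5 9113/10000
6 6 562/625
7 7 8947/10000
8 8 4247/5000
s(4y) = (1/(4669/5000) − 1)/(4) = 331/18676 ≈ 1.7723%

step 1 [1y] zero: DF = P = 4943/5000 ≈ 0.988600
step 2 [2y] zero: DF = P = 9711/10000 ≈ 0.971100
step 3 [3y] zero: DF = P = 9673/10000 ≈ 0.967300
step 4 [4y] bond c/1=23/400: DF=(288949/250000 − 23/400·(0.988600+0.971100+0.967300))/(1+23/400) = 4669/5000 ≈ 0.933800
step 5 [5y] bond c/1=11/200: DF=(2347531/2000000 − 11/200·(0.988600+0.971100+0.967300+0.933800))/(1+11/200) = 9113/10000 ≈ 0.911300
step 6 [6y] zero: DF = P = 562/625 ≈ 0.899200
step 7 [7y] swap r/1=1053/65660: DF=(1 − 1053/65660·(0.988600+0.971100+0.967300+0.933800+0.911300+0.899200))/(1+1053/65660) = 8947/10000 ≈ 0.894700
step 8 [8y] zero: DF = P = 4247/5000 ≈ 0.849400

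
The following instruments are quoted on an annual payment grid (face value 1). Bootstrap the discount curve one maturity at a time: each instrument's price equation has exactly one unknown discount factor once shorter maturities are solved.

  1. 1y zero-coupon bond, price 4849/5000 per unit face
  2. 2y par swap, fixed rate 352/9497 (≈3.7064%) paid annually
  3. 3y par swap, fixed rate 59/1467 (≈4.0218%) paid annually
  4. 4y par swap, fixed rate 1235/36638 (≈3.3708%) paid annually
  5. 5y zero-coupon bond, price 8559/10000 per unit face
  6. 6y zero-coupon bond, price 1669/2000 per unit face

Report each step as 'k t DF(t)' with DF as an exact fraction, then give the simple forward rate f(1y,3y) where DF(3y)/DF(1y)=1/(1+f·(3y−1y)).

1 1 4849/5000
2 2 581/625
3 3 8879/10000
4 4 1753/2000
5 5 8559/10000
6 6 1669/2000
f(1y,3y) = ((4849/5000)/(8879/10000) − 1)/(2) = 63/1366 ≈ 4.6120%

step 1 [1y] zero: DF = P = 4849/5000 ≈ 0.969800
step 2 [2y] swap r/1=352/9497: DF=(1 − 352/9497·(0.969800))/(1+352/9497) = 581/625 ≈ 0.929600
step 3 [3y] swap r/1=59/1467: DF=(1 − 59/1467·(0.969800+0.929600))/(1+59/1467) = 8879/10000 ≈ 0.887900
step 4 [4y] swap r/1=1235/36638: DF=(1 − 1235/36638·(0.969800+0.929600+0.887900))/(1+1235/36638) = 1753/2000 ≈ 0.876500
step 5 [5y] zero: DF = P = 8559/10000 ≈ 0.855900
step 6 [6y] zero: DF = P = 1669/2000 ≈ 0.834500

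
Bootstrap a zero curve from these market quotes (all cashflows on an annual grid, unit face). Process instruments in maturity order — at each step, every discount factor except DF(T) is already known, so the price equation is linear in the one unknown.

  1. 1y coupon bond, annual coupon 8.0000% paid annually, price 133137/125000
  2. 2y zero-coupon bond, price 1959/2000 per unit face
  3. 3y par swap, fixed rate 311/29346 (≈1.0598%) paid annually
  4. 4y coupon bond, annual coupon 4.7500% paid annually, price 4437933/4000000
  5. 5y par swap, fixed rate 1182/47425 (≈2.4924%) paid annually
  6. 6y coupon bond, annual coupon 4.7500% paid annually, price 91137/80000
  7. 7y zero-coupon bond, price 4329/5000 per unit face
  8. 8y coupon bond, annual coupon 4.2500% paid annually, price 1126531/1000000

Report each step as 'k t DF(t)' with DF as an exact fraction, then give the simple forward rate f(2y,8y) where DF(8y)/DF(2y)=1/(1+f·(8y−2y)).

step 1 [1y] bond c/1=2/25: DF=(133137/125000 − 2/25·(0))/(1+2/25) = 4931/5000 ≈ 0.986200
step 2 [2y] zero: DF = P = 1959/2000 ≈ 0.979500
step 3 [3y] swap r/1=311/29346: DF=(1 − 311/29346·(0.986200+0.979500))/(1+311/29346) = 9689/10000 ≈ 0.968900
step 4 [4y] bond c/1=19/400: DF=(4437933/4000000 − 19/400·(0.986200+0.979500+0.968900))/(1+19/400) = 9261/10000 ≈ 0.926100
step 5 [5y] swap r/1=1182/47425: DF=(1 − 1182/47425·(0.986200+0.979500+0.968900+0.926100))/(1+1182/47425) = 4409/5000 ≈ 0.881800
step 6 [6y] bond c/1=19/400: DF=(91137/80000 − 19/400·(0.986200+0.979500+0.968900+0.926100+0.881800))/(1+19/400) = 349/400 ≈ 0.872500
step 7 [7y] zero: DF = P = 4329/5000 ≈ 0.865800
step 8 [8y] bond c/1=17/400: DF=(1126531/1000000 − 17/400·(0.986200+0.979500+0.968900+0.926100+0.881800+0.872500+0.865800))/(1+17/400) = 2041/2500 ≈ 0.816400

1 1 4931/5000
2 2 1959/2000
3 3 9689/10000
4 4 9261/10000
5 5 4409/5000
6 6 349/400
7 7 4329/5000
8 8 2041/2500
f(2y,8y) = ((1959/2000)/(2041/2500) − 1)/(6) = 1631/48984 ≈ 3.3297%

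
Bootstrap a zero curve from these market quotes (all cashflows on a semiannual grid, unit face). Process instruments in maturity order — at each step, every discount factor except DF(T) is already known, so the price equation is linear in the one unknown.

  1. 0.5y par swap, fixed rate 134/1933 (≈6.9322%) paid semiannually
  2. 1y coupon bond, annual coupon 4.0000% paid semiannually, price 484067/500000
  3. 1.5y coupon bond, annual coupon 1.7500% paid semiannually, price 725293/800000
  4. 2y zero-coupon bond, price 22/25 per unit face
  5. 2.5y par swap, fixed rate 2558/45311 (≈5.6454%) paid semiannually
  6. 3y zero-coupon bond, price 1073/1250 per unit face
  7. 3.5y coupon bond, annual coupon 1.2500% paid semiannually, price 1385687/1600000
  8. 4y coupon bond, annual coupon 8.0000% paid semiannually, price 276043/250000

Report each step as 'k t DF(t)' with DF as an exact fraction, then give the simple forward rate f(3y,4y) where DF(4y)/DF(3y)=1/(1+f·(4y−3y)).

step 1 [0.5y] swap r/2=67/1933: DF=(1 − 67/1933·(0))/(1+67/1933) = 1933/2000 ≈ 0.966500
step 2 [1y] bond c/2=1/50: DF=(484067/500000 − 1/50·(0.966500))/(1+1/50) = 4651/5000 ≈ 0.930200
step 3 [1.5y] bond c/2=7/800: DF=(725293/800000 − 7/800·(0.966500+0.930200))/(1+7/800) = 8823/10000 ≈ 0.882300
step 4 [2y] zero: DF = P = 22/25 ≈ 0.880000
step 5 [2.5y] swap r/2=1279/45311: DF=(1 − 1279/45311·(0.966500+0.930200+0.882300+0.880000))/(1+1279/45311) = 8721/10000 ≈ 0.872100
step 6 [3y] zero: DF = P = 1073/1250 ≈ 0.858400
step 7 [3.5y] bond c/2=1/160: DF=(1385687/1600000 − 1/160·(0.966500+0.930200+0.882300+0.880000+0.872100+0.858400))/(1+1/160) = 517/625 ≈ 0.827200
step 8 [4y] bond c/2=1/25: DF=(276043/250000 − 1/25·(0.966500+0.930200+0.882300+0.880000+0.872100+0.858400+0.827200))/(1+1/25) = 4113/5000 ≈ 0.822600

1 1/2 1933/2000
2 1 4651/5000
3 3/2 8823/10000
4 2 22/25
5 5/2 8721/10000
6 3 1073/1250
7 7/2 517/625
8 4 4113/5000
f(3y,4y) = ((1073/1250)/(4113/5000) − 1)/(1) = 179/4113 ≈ 4.3521%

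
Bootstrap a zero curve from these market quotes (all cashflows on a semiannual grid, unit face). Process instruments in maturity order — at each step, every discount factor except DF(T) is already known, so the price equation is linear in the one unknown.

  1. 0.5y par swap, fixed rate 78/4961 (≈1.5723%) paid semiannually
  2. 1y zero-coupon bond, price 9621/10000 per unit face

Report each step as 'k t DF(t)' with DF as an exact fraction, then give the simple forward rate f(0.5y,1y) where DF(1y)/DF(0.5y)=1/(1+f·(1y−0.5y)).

1 1/2 4961/5000
2 1 9621/10000
f(0.5y,1y) = ((4961/5000)/(9621/10000) − 1)/(1/2) = 602/9621 ≈ 6.2571%

step 1 [0.5y] swap r/2=39/4961: DF=(1 − 39/4961·(0))/(1+39/4961) = 4961/5000 ≈ 0.992200
step 2 [1y] zero: DF = P = 9621/10000 ≈ 0.962100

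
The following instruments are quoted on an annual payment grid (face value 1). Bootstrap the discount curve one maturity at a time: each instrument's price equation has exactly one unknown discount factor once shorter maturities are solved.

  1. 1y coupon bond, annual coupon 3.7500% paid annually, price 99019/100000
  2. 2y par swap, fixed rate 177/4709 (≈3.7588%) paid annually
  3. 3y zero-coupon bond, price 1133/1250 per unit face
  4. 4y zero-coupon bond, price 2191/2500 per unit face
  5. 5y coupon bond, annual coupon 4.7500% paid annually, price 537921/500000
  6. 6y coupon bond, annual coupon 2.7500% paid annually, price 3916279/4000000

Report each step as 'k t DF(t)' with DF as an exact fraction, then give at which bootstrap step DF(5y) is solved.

1 1 1193/1250
2 2 2323/2500
3 3 1133/1250
4 4 2191/2500
5 5 538/625
6 6 8317/10000
DF(5y) is solved at step 5

step 1 [1y] bond c/1=3/80: DF=(99019/100000 − 3/80·(0))/(1+3/80) = 1193/1250 ≈ 0.954400
step 2 [2y] swap r/1=177/4709: DF=(1 − 177/4709·(0.954400))/(1+177/4709) = 2323/2500 ≈ 0.929200
step 3 [3y] zero: DF = P = 1133/1250 ≈ 0.906400
step 4 [4y] zero: DF = P = 2191/2500 ≈ 0.876400
step 5 [5y] bond c/1=19/400: DF=(537921/500000 − 19/400·(0.954400+0.929200+0.906400+0.876400))/(1+19/400) = 538/625 ≈ 0.860800
step 6 [6y] bond c/1=11/400: DF=(3916279/4000000 − 11/400·(0.954400+0.929200+0.906400+0.876400+0.860800))/(1+11/400) = 8317/10000 ≈ 0.831700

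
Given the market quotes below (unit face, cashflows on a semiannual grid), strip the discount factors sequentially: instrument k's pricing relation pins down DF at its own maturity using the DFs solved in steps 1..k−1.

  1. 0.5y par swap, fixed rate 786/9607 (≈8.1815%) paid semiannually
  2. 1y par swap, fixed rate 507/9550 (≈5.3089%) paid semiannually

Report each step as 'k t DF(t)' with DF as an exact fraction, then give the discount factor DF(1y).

step 1 [0.5y] swap r/2=393/9607: DF=(1 − 393/9607·(0))/(1+393/9607) = 9607/10000 ≈ 0.960700
step 2 [1y] swap r/2=507/19100: DF=(1 − 507/19100·(0.960700))/(1+507/19100) = 9493/10000 ≈ 0.949300

1 1/2 9607/10000
2 1 9493/10000
DF(1y) = 9493/10000 ≈ 0.949300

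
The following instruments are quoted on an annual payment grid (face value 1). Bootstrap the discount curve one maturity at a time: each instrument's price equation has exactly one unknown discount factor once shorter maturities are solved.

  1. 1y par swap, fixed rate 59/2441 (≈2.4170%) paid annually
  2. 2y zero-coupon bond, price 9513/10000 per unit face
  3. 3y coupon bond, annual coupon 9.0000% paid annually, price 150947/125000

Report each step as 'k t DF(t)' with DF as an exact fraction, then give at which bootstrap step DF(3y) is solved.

step 1 [1y] swap r/1=59/2441: DF=(1 − 59/2441·(0))/(1+59/2441) = 2441/2500 ≈ 0.976400
step 2 [2y] zero: DF = P = 9513/10000 ≈ 0.951300
step 3 [3y] bond c/1=9/100: DF=(150947/125000 − 9/100·(0.976400+0.951300))/(1+9/100) = 9487/10000 ≈ 0.948700

1 1 2441/2500
2 2 9513/10000
3 3 9487/10000
DF(3y) is solved at step 3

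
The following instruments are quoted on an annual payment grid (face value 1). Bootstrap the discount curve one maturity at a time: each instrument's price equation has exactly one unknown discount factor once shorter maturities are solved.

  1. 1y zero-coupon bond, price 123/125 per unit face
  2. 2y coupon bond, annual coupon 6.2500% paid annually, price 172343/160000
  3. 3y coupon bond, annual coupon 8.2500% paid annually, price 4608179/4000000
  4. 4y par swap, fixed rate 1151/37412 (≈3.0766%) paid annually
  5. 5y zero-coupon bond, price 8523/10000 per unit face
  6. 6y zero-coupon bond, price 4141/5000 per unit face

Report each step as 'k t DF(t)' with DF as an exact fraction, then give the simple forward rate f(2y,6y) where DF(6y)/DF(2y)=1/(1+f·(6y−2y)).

step 1 [1y] zero: DF = P = 123/125 ≈ 0.984000
step 2 [2y] bond c/1=1/16: DF=(172343/160000 − 1/16·(0.984000))/(1+1/16) = 9559/10000 ≈ 0.955900
step 3 [3y] bond c/1=33/400: DF=(4608179/4000000 − 33/400·(0.984000+0.955900))/(1+33/400) = 2291/2500 ≈ 0.916400
step 4 [4y] swap r/1=1151/37412: DF=(1 − 1151/37412·(0.984000+0.955900+0.916400))/(1+1151/37412) = 8849/10000 ≈ 0.884900
step 5 [5y] zero: DF = P = 8523/10000 ≈ 0.852300
step 6 [6y] zero: DF = P = 4141/5000 ≈ 0.828200

1 1 123/125
2 2 9559/10000
3 3 2291/2500
4 4 8849/10000
5 5 8523/10000
6 6 4141/5000
f(2y,6y) = ((9559/10000)/(4141/5000) − 1)/(4) = 1277/33128 ≈ 3.8547%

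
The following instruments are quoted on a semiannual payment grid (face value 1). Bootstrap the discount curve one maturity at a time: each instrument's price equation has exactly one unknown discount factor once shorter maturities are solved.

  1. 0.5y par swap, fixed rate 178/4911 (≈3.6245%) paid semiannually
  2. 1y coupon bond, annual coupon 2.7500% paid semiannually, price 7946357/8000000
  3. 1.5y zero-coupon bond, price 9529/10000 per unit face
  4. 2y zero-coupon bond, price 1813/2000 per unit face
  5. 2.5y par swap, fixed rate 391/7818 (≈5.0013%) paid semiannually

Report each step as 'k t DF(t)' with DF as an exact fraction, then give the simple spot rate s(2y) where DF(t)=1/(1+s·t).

step 1 [0.5y] swap r/2=89/4911: DF=(1 − 89/4911·(0))/(1+89/4911) = 4911/5000 ≈ 0.982200
step 2 [1y] bond c/2=11/800: DF=(7946357/8000000 − 11/800·(0.982200))/(1+11/800) = 1933/2000 ≈ 0.966500
step 3 [1.5y] zero: DF = P = 9529/10000 ≈ 0.952900
step 4 [2y] zero: DF = P = 1813/2000 ≈ 0.906500
step 5 [2.5y] swap r/2=391/15636: DF=(1 − 391/15636·(0.982200+0.966500+0.952900+0.906500))/(1+391/15636) = 8827/10000 ≈ 0.882700

1 1/2 4911/5000
2 1 1933/2000
3 3/2 9529/10000
4 2 1813/2000
5 5/2 8827/10000
s(2y) = (1/(1813/2000) − 1)/(2) = 187/3626 ≈ 5.1572%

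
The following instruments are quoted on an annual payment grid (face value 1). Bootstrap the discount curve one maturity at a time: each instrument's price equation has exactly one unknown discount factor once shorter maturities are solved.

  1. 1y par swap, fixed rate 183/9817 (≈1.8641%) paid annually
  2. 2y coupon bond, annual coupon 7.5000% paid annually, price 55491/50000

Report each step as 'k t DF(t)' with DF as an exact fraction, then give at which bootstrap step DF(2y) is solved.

step 1 [1y] swap r/1=183/9817: DF=(1 − 183/9817·(0))/(1+183/9817) = 9817/10000 ≈ 0.981700
step 2 [2y] bond c/1=3/40: DF=(55491/50000 − 3/40·(0.981700))/(1+3/40) = 9639/10000 ≈ 0.963900

1 1 9817/10000
2 2 9639/10000
DF(2y) is solved at step 2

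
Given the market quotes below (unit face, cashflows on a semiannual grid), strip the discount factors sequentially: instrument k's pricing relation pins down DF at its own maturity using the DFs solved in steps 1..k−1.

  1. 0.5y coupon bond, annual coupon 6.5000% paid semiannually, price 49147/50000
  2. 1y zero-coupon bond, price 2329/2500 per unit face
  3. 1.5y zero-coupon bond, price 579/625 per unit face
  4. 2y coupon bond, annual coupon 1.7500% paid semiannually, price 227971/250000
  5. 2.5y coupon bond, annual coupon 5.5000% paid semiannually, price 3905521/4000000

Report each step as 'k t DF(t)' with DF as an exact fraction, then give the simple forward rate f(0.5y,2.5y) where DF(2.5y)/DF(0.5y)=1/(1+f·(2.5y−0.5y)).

1 1/2 119/125
2 1 2329/2500
3 3/2 579/625
4 2 2199/2500
5 5/2 1703/2000
f(0.5y,2.5y) = ((119/125)/(1703/2000) − 1)/(2) = 201/3406 ≈ 5.9014%

step 1 [0.5y] bond c/2=13/400: DF=(49147/50000 − 13/400·(0))/(1+13/400) = 119/125 ≈ 0.952000
step 2 [1y] zero: DF = P = 2329/2500 ≈ 0.931600
step 3 [1.5y] zero: DF = P = 579/625 ≈ 0.926400
step 4 [2y] bond c/2=7/800: DF=(227971/250000 − 7/800·(0.952000+0.931600+0.926400))/(1+7/800) = 2199/2500 ≈ 0.879600
step 5 [2.5y] bond c/2=11/400: DF=(3905521/4000000 − 11/400·(0.952000+0.931600+0.926400+0.879600))/(1+11/400) = 1703/2000 ≈ 0.851500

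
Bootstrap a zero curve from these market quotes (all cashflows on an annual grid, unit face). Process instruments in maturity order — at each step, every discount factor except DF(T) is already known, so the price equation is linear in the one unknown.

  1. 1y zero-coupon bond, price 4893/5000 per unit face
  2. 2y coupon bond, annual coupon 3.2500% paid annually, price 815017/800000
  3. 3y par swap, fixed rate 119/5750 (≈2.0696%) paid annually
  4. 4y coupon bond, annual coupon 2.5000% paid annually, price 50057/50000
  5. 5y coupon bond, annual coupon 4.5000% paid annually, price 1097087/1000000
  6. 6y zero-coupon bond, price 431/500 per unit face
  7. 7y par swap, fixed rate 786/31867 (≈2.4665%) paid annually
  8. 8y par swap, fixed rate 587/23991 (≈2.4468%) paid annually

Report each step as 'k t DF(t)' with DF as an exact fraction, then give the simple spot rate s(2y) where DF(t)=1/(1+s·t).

step 1 [1y] zero: DF = P = 4893/5000 ≈ 0.978600
step 2 [2y] bond c/1=13/400: DF=(815017/800000 − 13/400·(0.978600))/(1+13/400) = 9559/10000 ≈ 0.955900
step 3 [3y] swap r/1=119/5750: DF=(1 − 119/5750·(0.978600+0.955900))/(1+119/5750) = 1881/2000 ≈ 0.940500
step 4 [4y] bond c/1=1/40: DF=(50057/50000 − 1/40·(0.978600+0.955900+0.940500))/(1+1/40) = 4533/5000 ≈ 0.906600
step 5 [5y] bond c/1=9/200: DF=(1097087/1000000 − 9/200·(0.978600+0.955900+0.940500+0.906600))/(1+9/200) = 887/1000 ≈ 0.887000
step 6 [6y] zero: DF = P = 431/500 ≈ 0.862000
step 7 [7y] swap r/1=786/31867: DF=(1 − 786/31867·(0.978600+0.955900+0.940500+0.906600+0.887000+0.862000))/(1+786/31867) = 2107/2500 ≈ 0.842800
step 8 [8y] swap r/1=587/23991: DF=(1 − 587/23991·(0.978600+0.955900+0.940500+0.906600+0.887000+0.862000+0.842800))/(1+587/23991) = 8239/10000 ≈ 0.823900

1 1 4893/5000
2 2 9559/10000
3 3 1881/2000
4 4 4533/5000
5 5 887/1000
6 6 431/500
7 7 2107/2500
8 8 8239/10000
s(2y) = (1/(9559/10000) − 1)/(2) = 441/19118 ≈ 2.3067%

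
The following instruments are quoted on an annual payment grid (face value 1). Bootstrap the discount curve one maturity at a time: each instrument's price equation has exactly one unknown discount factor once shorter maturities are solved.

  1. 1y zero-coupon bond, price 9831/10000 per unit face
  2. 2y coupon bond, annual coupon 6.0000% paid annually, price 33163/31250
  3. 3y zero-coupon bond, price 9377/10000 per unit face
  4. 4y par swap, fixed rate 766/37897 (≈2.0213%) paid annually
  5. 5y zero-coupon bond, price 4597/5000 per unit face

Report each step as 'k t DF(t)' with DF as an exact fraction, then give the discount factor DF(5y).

step 1 [1y] zero: DF = P = 9831/10000 ≈ 0.983100
step 2 [2y] bond c/1=3/50: DF=(33163/31250 − 3/50·(0.983100))/(1+3/50) = 1891/2000 ≈ 0.945500
step 3 [3y] zero: DF = P = 9377/10000 ≈ 0.937700
step 4 [4y] swap r/1=766/37897: DF=(1 − 766/37897·(0.983100+0.945500+0.937700))/(1+766/37897) = 4617/5000 ≈ 0.923400
step 5 [5y] zero: DF = P = 4597/5000 ≈ 0.919400

1 1 9831/10000
2 2 1891/2000
3 3 9377/10000
4 4 4617/5000
5 5 4597/5000
DF(5y) = 4597/5000 ≈ 0.919400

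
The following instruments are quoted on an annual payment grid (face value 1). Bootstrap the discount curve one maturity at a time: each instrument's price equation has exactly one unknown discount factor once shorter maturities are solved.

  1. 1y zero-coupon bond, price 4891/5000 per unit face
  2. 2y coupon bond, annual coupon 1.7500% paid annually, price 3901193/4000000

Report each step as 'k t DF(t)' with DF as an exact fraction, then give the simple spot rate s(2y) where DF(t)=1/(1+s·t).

1 1 4891/5000
2 2 9417/10000
s(2y) = (1/(9417/10000) − 1)/(2) = 583/18834 ≈ 3.0955%

step 1 [1y] zero: DF = P = 4891/5000 ≈ 0.978200
step 2 [2y] bond c/1=7/400: DF=(3901193/4000000 − 7/400·(0.978200))/(1+7/400) = 9417/10000 ≈ 0.941700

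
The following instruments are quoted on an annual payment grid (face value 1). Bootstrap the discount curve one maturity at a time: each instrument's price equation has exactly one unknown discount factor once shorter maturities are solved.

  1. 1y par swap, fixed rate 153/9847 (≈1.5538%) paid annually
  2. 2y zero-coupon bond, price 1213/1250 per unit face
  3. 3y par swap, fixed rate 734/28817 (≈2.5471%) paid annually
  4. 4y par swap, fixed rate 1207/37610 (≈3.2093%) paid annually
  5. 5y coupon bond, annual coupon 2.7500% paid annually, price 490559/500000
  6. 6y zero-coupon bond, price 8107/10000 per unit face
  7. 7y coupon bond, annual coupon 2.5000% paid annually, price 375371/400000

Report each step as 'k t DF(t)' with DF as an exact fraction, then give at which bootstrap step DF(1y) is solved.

1 1 9847/10000
2 2 1213/1250
3 3 4633/5000
4 4 8793/10000
5 5 4271/5000
6 6 8107/10000
7 7 979/1250
DF(1y) is solved at step 1

step 1 [1y] swap r/1=153/9847: DF=(1 − 153/9847·(0))/(1+153/9847) = 9847/10000 ≈ 0.984700
step 2 [2y] zero: DF = P = 1213/1250 ≈ 0.970400
step 3 [3y] swap r/1=734/28817: DF=(1 − 734/28817·(0.984700+0.970400))/(1+734/28817) = 4633/5000 ≈ 0.926600
step 4 [4y] swap r/1=1207/37610: DF=(1 − 1207/37610·(0.984700+0.970400+0.926600))/(1+1207/37610) = 8793/10000 ≈ 0.879300
step 5 [5y] bond c/1=11/400: DF=(490559/500000 − 11/400·(0.984700+0.970400+0.926600+0.879300))/(1+11/400) = 4271/5000 ≈ 0.854200
step 6 [6y] zero: DF = P = 8107/10000 ≈ 0.810700
step 7 [7y] bond c/1=1/40: DF=(375371/400000 − 1/40·(0.984700+0.970400+0.926600+0.879300+0.854200+0.810700))/(1+1/40) = 979/1250 ≈ 0.783200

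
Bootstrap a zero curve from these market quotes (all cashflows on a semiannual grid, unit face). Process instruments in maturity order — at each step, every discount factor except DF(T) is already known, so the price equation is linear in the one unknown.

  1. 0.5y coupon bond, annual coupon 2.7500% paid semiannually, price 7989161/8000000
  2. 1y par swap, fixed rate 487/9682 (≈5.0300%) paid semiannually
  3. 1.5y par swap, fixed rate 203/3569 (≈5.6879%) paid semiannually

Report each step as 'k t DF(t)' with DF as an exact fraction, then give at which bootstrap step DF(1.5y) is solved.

step 1 [0.5y] bond c/2=11/800: DF=(7989161/8000000 − 11/800·(0))/(1+11/800) = 9851/10000 ≈ 0.985100
step 2 [1y] swap r/2=487/19364: DF=(1 − 487/19364·(0.985100))/(1+487/19364) = 9513/10000 ≈ 0.951300
step 3 [1.5y] swap r/2=203/7138: DF=(1 − 203/7138·(0.985100+0.951300))/(1+203/7138) = 2297/2500 ≈ 0.918800

1 1/2 9851/10000
2 1 9513/10000
3 3/2 2297/2500
DF(1.5y) is solved at step 3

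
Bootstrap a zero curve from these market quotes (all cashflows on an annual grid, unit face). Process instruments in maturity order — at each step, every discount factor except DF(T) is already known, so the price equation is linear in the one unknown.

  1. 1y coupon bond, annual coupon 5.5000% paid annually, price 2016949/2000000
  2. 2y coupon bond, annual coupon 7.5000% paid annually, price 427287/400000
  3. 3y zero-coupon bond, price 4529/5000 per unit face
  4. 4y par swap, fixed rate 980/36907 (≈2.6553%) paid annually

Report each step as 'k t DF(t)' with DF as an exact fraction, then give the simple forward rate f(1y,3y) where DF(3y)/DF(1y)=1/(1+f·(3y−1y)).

step 1 [1y] bond c/1=11/200: DF=(2016949/2000000 − 11/200·(0))/(1+11/200) = 9559/10000 ≈ 0.955900
step 2 [2y] bond c/1=3/40: DF=(427287/400000 − 3/40·(0.955900))/(1+3/40) = 927/1000 ≈ 0.927000
step 3 [3y] zero: DF = P = 4529/5000 ≈ 0.905800
step 4 [4y] swap r/1=980/36907: DF=(1 − 980/36907·(0.955900+0.927000+0.905800))/(1+980/36907) = 451/500 ≈ 0.902000

1 1 9559/10000
2 2 927/1000
3 3 4529/5000
4 4 451/500
f(1y,3y) = ((9559/10000)/(4529/5000) − 1)/(2) = 501/18116 ≈ 2.7655%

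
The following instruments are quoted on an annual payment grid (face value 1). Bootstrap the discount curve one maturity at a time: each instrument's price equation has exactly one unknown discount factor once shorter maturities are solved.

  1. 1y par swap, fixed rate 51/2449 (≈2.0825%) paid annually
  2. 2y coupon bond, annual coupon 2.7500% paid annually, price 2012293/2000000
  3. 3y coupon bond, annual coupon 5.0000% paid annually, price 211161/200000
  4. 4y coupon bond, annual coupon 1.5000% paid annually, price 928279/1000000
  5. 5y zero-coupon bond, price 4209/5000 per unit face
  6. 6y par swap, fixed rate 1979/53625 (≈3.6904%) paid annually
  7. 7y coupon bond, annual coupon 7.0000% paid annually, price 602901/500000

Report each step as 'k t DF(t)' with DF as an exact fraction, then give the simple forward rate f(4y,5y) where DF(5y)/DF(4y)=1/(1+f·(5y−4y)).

step 1 [1y] swap r/1=51/2449: DF=(1 − 51/2449·(0))/(1+51/2449) = 2449/2500 ≈ 0.979600
step 2 [2y] bond c/1=11/400: DF=(2012293/2000000 − 11/400·(0.979600))/(1+11/400) = 953/1000 ≈ 0.953000
step 3 [3y] bond c/1=1/20: DF=(211161/200000 − 1/20·(0.979600+0.953000))/(1+1/20) = 1827/2000 ≈ 0.913500
step 4 [4y] bond c/1=3/200: DF=(928279/1000000 − 3/200·(0.979600+0.953000+0.913500))/(1+3/200) = 349/400 ≈ 0.872500
step 5 [5y] zero: DF = P = 4209/5000 ≈ 0.841800
step 6 [6y] swap r/1=1979/53625: DF=(1 − 1979/53625·(0.979600+0.953000+0.913500+0.872500+0.841800))/(1+1979/53625) = 8021/10000 ≈ 0.802100
step 7 [7y] bond c/1=7/100: DF=(602901/500000 − 7/100·(0.979600+0.953000+0.913500+0.872500+0.841800+0.802100))/(1+7/100) = 7761/10000 ≈ 0.776100

1 1 2449/2500
2 2 953/1000
3 3 1827/2000
4 4 349/400
5 5 4209/5000
6 6 8021/10000
7 7 7761/10000
f(4y,5y) = ((349/400)/(4209/5000) − 1)/(1) = 307/8418 ≈ 3.6469%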